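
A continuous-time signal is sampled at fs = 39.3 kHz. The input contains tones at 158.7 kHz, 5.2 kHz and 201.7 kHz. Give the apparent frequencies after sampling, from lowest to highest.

fs/2 = 19.65 kHz.
158.7 kHz mod fs = 1.5 kHz.
1.5 kHz ≤ fs/2 = 19.65 kHz, appears at 1.5 kHz.
5.2 kHz ≤ fs/2 = 19.65 kHz, passes unchanged.
201.7 kHz mod fs = 5.2 kHz.
5.2 kHz ≤ fs/2 = 19.65 kHz, appears at 5.2 kHz.
Distinct values: {1.5 kHz, 5.2 kHz}.

1.5 kHz, 5.2 kHz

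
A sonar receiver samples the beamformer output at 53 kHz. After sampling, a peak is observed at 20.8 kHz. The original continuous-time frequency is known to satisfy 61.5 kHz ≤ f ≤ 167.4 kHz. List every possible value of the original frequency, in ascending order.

73.8 kHz, 85.2 kHz, 126.8 kHz, 138.2 kHz

Frequencies that alias to 20.8 kHz are k·fs ± 20.8 kHz for integer k ≥ 0.
k=0: 20.8 kHz.
k=1: 32.2 kHz, 73.8 kHz.
k=2: 85.2 kHz, 126.8 kHz.
k=3: 138.2 kHz, 179.8 kHz.
k=4: 191.2 kHz, 232.8 kHz.
Within [61.5 kHz, 167.4 kHz]: 73.8 kHz, 85.2 kHz, 126.8 kHz, 138.2 kHz.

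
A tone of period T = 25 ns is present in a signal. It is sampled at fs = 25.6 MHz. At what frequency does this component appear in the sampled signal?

T = 25 ns → f = 1/T = 40 MHz.
40 MHz mod fs = 14.4 MHz.
14.4 MHz > fs/2 = 12.8 MHz, folds to fs − 14.4 MHz = 11.2 MHz.

11.2 MHz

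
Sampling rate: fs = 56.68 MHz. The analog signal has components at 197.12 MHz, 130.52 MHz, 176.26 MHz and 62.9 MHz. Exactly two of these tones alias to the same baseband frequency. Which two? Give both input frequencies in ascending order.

62.9 MHz, 176.26 MHz

fs/2 = 28.34 MHz.
197.12 MHz mod fs = 27.08 MHz.
27.08 MHz ≤ fs/2 = 28.34 MHz, appears at 27.08 MHz.
130.52 MHz mod fs = 17.16 MHz.
17.16 MHz ≤ fs/2 = 28.34 MHz, appears at 17.16 MHz.
176.26 MHz mod fs = 6.22 MHz.
6.22 MHz ≤ fs/2 = 28.34 MHz, appears at 6.22 MHz.
62.9 MHz mod fs = 6.22 MHz.
6.22 MHz ≤ fs/2 = 28.34 MHz, appears at 6.22 MHz.
62.9 MHz and 176.26 MHz both map to 6.22 MHz.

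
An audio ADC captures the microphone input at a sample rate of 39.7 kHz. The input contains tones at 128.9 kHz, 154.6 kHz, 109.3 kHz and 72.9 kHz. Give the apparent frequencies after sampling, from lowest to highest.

4.2 kHz, 6.5 kHz, 9.8 kHz

fs/2 = 19.85 kHz.
128.9 kHz mod fs = 9.8 kHz.
9.8 kHz ≤ fs/2 = 19.85 kHz, appears at 9.8 kHz.
154.6 kHz mod fs = 35.5 kHz.
35.5 kHz > fs/2 = 19.85 kHz, folds to fs − 35.5 kHz = 4.2 kHz.
109.3 kHz mod fs = 29.9 kHz.
29.9 kHz > fs/2 = 19.85 kHz, folds to fs − 29.9 kHz = 9.8 kHz.
72.9 kHz mod fs = 33.2 kHz.
33.2 kHz > fs/2 = 19.85 kHz, folds to fs − 33.2 kHz = 6.5 kHz.
Distinct values: {4.2 kHz, 6.5 kHz, 9.8 kHz}.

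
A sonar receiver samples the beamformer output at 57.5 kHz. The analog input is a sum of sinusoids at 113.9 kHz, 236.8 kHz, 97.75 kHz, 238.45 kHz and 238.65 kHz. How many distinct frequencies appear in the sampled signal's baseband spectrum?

5

fs/2 = 28.75 kHz.
113.9 kHz mod fs = 56.4 kHz.
56.4 kHz > fs/2 = 28.75 kHz, folds to fs − 56.4 kHz = 1.1 kHz.
236.8 kHz mod fs = 6.8 kHz.
6.8 kHz ≤ fs/2 = 28.75 kHz, appears at 6.8 kHz.
97.75 kHz mod fs = 40.25 kHz.
40.25 kHz > fs/2 = 28.75 kHz, folds to fs − 40.25 kHz = 17.25 kHz.
238.45 kHz mod fs = 8.45 kHz.
8.45 kHz ≤ fs/2 = 28.75 kHz, appears at 8.45 kHz.
238.65 kHz mod fs = 8.65 kHz.
8.65 kHz ≤ fs/2 = 28.75 kHz, appears at 8.65 kHz.
Distinct values: {1.1 kHz, 6.8 kHz, 8.45 kHz, 8.65 kHz, 17.25 kHz} → 5.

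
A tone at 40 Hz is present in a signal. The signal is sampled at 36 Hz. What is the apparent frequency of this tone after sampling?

4 Hz

40 Hz mod fs = 4 Hz.
4 Hz ≤ fs/2 = 18 Hz, appears at 4 Hz.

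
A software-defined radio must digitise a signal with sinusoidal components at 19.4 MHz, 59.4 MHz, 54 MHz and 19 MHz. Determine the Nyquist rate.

Highest-frequency component: 59.4 MHz.
Nyquist rate = 2 × 59.4 MHz = 118.8 MHz.

118.8 MHz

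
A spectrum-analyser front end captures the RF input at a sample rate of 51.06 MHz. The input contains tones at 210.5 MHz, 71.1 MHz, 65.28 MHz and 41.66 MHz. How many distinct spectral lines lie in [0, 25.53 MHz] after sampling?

fs/2 = 25.53 MHz.
210.5 MHz mod fs = 6.26 MHz.
6.26 MHz ≤ fs/2 = 25.53 MHz, appears at 6.26 MHz.
71.1 MHz mod fs = 20.04 MHz.
20.04 MHz ≤ fs/2 = 25.53 MHz, appears at 20.04 MHz.
65.28 MHz mod fs = 14.22 MHz.
14.22 MHz ≤ fs/2 = 25.53 MHz, appears at 14.22 MHz.
41.66 MHz > fs/2 = 25.53 MHz, folds to fs − 41.66 MHz = 9.4 MHz.
Distinct values: {6.26 MHz, 9.4 MHz, 14.22 MHz, 20.04 MHz} → 4.

4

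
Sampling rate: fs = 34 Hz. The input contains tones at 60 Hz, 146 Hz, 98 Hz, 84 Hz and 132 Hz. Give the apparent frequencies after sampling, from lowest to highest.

fs/2 = 17 Hz.
60 Hz mod fs = 26 Hz.
26 Hz > fs/2 = 17 Hz, folds to fs − 26 Hz = 8 Hz.
146 Hz mod fs = 10 Hz.
10 Hz ≤ fs/2 = 17 Hz, appears at 10 Hz.
98 Hz mod fs = 30 Hz.
30 Hz > fs/2 = 17 Hz, folds to fs − 30 Hz = 4 Hz.
84 Hz mod fs = 16 Hz.
16 Hz ≤ fs/2 = 17 Hz, appears at 16 Hz.
132 Hz mod fs = 30 Hz.
30 Hz > fs/2 = 17 Hz, folds to fs − 30 Hz = 4 Hz.
Distinct values: {4 Hz, 8 Hz, 10 Hz, 16 Hz}.

4 Hz, 8 Hz, 10 Hz, 16 Hz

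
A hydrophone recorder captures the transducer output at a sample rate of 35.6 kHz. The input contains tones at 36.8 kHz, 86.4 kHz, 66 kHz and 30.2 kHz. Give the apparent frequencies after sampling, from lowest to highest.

fs/2 = 17.8 kHz.
36.8 kHz mod fs = 1.2 kHz.
1.2 kHz ≤ fs/2 = 17.8 kHz, appears at 1.2 kHz.
86.4 kHz mod fs = 15.2 kHz.
15.2 kHz ≤ fs/2 = 17.8 kHz, appears at 15.2 kHz.
66 kHz mod fs = 30.4 kHz.
30.4 kHz > fs/2 = 17.8 kHz, folds to fs − 30.4 kHz = 5.2 kHz.
30.2 kHz > fs/2 = 17.8 kHz, folds to fs − 30.2 kHz = 5.4 kHz.
Distinct values: {1.2 kHz, 5.2 kHz, 5.4 kHz, 15.2 kHz}.

1.2 kHz, 5.2 kHz, 5.4 kHz, 15.2 kHz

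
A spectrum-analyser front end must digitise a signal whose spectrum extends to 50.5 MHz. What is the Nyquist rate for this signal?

Nyquist rate = 2 × 50.5 MHz = 101 MHz.

101 MHz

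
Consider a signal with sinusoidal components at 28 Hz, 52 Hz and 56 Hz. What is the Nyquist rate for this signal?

112 Hz

Highest-frequency component: 56 Hz.
Nyquist rate = 2 × 56 Hz = 112 Hz.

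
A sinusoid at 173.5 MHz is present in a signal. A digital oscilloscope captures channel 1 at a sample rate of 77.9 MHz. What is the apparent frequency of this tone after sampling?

173.5 MHz mod fs = 17.7 MHz.
17.7 MHz ≤ fs/2 = 38.95 MHz, appears at 17.7 MHz.

17.7 MHz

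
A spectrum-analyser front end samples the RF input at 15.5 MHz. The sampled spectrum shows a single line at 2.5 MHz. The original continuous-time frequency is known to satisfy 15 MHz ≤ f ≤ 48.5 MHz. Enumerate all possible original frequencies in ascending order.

Frequencies that alias to 2.5 MHz are k·fs ± 2.5 MHz for integer k ≥ 0.
k=0: 2.5 MHz.
k=1: 13 MHz, 18 MHz.
k=2: 28.5 MHz, 33.5 MHz.
k=3: 44 MHz, 49 MHz.
k=4: 59.5 MHz, 64.5 MHz.
Within [15 MHz, 48.5 MHz]: 18 MHz, 28.5 MHz, 33.5 MHz, 44 MHz.

18 MHz, 28.5 MHz, 33.5 MHz, 44 MHz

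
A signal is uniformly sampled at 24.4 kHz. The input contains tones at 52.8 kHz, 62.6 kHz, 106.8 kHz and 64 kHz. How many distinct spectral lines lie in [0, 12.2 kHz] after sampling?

3

fs/2 = 12.2 kHz.
52.8 kHz mod fs = 4 kHz.
4 kHz ≤ fs/2 = 12.2 kHz, appears at 4 kHz.
62.6 kHz mod fs = 13.8 kHz.
13.8 kHz > fs/2 = 12.2 kHz, folds to fs − 13.8 kHz = 10.6 kHz.
106.8 kHz mod fs = 9.2 kHz.
9.2 kHz ≤ fs/2 = 12.2 kHz, appears at 9.2 kHz.
64 kHz mod fs = 15.2 kHz.
15.2 kHz > fs/2 = 12.2 kHz, folds to fs − 15.2 kHz = 9.2 kHz.
Distinct values: {4 kHz, 9.2 kHz, 10.6 kHz} → 3.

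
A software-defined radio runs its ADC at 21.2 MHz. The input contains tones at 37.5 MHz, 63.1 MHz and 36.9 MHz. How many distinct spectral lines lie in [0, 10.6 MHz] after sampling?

fs/2 = 10.6 MHz.
37.5 MHz mod fs = 16.3 MHz.
16.3 MHz > fs/2 = 10.6 MHz, folds to fs − 16.3 MHz = 4.9 MHz.
63.1 MHz mod fs = 20.7 MHz.
20.7 MHz > fs/2 = 10.6 MHz, folds to fs − 20.7 MHz = 0.5 MHz.
36.9 MHz mod fs = 15.7 MHz.
15.7 MHz > fs/2 = 10.6 MHz, folds to fs − 15.7 MHz = 5.5 MHz.
Distinct values: {0.5 MHz, 4.9 MHz, 5.5 MHz} → 3.

3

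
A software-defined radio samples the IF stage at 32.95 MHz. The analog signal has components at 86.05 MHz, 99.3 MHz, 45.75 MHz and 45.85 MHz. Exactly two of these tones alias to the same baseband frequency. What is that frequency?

fs/2 = 16.475 MHz.
86.05 MHz mod fs = 20.15 MHz.
20.15 MHz > fs/2 = 16.475 MHz, folds to fs − 20.15 MHz = 12.8 MHz.
99.3 MHz mod fs = 0.45 MHz.
0.45 MHz ≤ fs/2 = 16.475 MHz, appears at 0.45 MHz.
45.75 MHz mod fs = 12.8 MHz.
12.8 MHz ≤ fs/2 = 16.475 MHz, appears at 12.8 MHz.
45.85 MHz mod fs = 12.9 MHz.
12.9 MHz ≤ fs/2 = 16.475 MHz, appears at 12.9 MHz.
45.75 MHz and 86.05 MHz both map to 12.8 MHz.

12.8 MHz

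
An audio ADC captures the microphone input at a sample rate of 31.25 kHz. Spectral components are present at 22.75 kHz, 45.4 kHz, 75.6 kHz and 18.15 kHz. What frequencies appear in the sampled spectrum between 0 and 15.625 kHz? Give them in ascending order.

8.5 kHz, 13.1 kHz, 14.15 kHz

fs/2 = 15.625 kHz.
22.75 kHz > fs/2 = 15.625 kHz, folds to fs − 22.75 kHz = 8.5 kHz.
45.4 kHz mod fs = 14.15 kHz.
14.15 kHz ≤ fs/2 = 15.625 kHz, appears at 14.15 kHz.
75.6 kHz mod fs = 13.1 kHz.
13.1 kHz ≤ fs/2 = 15.625 kHz, appears at 13.1 kHz.
18.15 kHz > fs/2 = 15.625 kHz, folds to fs − 18.15 kHz = 13.1 kHz.
Distinct values: {8.5 kHz, 13.1 kHz, 14.15 kHz}.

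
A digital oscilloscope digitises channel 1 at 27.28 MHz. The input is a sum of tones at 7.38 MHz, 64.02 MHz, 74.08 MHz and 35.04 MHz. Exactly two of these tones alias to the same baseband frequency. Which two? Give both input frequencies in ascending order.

fs/2 = 13.64 MHz.
7.38 MHz ≤ fs/2 = 13.64 MHz, passes unchanged.
64.02 MHz mod fs = 9.46 MHz.
9.46 MHz ≤ fs/2 = 13.64 MHz, appears at 9.46 MHz.
74.08 MHz mod fs = 19.52 MHz.
19.52 MHz > fs/2 = 13.64 MHz, folds to fs − 19.52 MHz = 7.76 MHz.
35.04 MHz mod fs = 7.76 MHz.
7.76 MHz ≤ fs/2 = 13.64 MHz, appears at 7.76 MHz.
35.04 MHz and 74.08 MHz both map to 7.76 MHz.

35.04 MHz, 74.08 MHz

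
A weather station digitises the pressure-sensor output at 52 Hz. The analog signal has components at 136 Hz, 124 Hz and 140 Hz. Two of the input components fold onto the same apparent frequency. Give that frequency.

20 Hz

fs/2 = 26 Hz.
136 Hz mod fs = 32 Hz.
32 Hz > fs/2 = 26 Hz, folds to fs − 32 Hz = 20 Hz.
124 Hz mod fs = 20 Hz.
20 Hz ≤ fs/2 = 26 Hz, appears at 20 Hz.
140 Hz mod fs = 36 Hz.
36 Hz > fs/2 = 26 Hz, folds to fs − 36 Hz = 16 Hz.
124 Hz and 136 Hz both map to 20 Hz.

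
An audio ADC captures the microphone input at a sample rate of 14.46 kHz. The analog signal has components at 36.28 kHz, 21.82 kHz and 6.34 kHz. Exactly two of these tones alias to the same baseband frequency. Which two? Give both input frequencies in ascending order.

fs/2 = 7.23 kHz.
36.28 kHz mod fs = 7.36 kHz.
7.36 kHz > fs/2 = 7.23 kHz, folds to fs − 7.36 kHz = 7.1 kHz.
21.82 kHz mod fs = 7.36 kHz.
7.36 kHz > fs/2 = 7.23 kHz, folds to fs − 7.36 kHz = 7.1 kHz.
6.34 kHz ≤ fs/2 = 7.23 kHz, passes unchanged.
21.82 kHz and 36.28 kHz both map to 7.1 kHz.

21.82 kHz, 36.28 kHz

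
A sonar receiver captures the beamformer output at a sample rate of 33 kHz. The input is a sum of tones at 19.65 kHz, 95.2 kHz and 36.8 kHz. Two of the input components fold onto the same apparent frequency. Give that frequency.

3.8 kHz

fs/2 = 16.5 kHz.
19.65 kHz > fs/2 = 16.5 kHz, folds to fs − 19.65 kHz = 13.35 kHz.
95.2 kHz mod fs = 29.2 kHz.
29.2 kHz > fs/2 = 16.5 kHz, folds to fs − 29.2 kHz = 3.8 kHz.
36.8 kHz mod fs = 3.8 kHz.
3.8 kHz ≤ fs/2 = 16.5 kHz, appears at 3.8 kHz.
36.8 kHz and 95.2 kHz both map to 3.8 kHz.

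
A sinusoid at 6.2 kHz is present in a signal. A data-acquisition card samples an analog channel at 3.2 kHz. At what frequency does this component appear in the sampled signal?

6.2 kHz mod fs = 3 kHz.
3 kHz > fs/2 = 1.6 kHz, folds to fs − 3 kHz = 0.2 kHz.

0.2 kHz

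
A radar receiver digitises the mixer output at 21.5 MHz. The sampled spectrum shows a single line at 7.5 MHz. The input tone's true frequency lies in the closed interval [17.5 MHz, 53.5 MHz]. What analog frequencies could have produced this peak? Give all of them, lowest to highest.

Frequencies that alias to 7.5 MHz are k·fs ± 7.5 MHz for integer k ≥ 0.
k=0: 7.5 MHz.
k=1: 14 MHz, 29 MHz.
k=2: 35.5 MHz, 50.5 MHz.
k=3: 57 MHz, 72 MHz.
Within [17.5 MHz, 53.5 MHz]: 29 MHz, 35.5 MHz, 50.5 MHz.

29 MHz, 35.5 MHz, 50.5 MHz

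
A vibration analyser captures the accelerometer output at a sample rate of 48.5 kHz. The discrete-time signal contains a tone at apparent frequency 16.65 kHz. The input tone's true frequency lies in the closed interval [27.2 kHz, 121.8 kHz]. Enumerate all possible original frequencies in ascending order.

Frequencies that alias to 16.65 kHz are k·fs ± 16.65 kHz for integer k ≥ 0.
k=0: 16.65 kHz.
k=1: 31.85 kHz, 65.15 kHz.
k=2: 80.35 kHz, 113.65 kHz.
k=3: 128.85 kHz, 162.15 kHz.
Within [27.2 kHz, 121.8 kHz]: 31.85 kHz, 65.15 kHz, 80.35 kHz, 113.65 kHz.

31.85 kHz, 65.15 kHz, 80.35 kHz, 113.65 kHz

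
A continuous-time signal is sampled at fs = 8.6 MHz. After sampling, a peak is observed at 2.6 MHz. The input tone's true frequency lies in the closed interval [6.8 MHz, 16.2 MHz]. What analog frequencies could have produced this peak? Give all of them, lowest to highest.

11.2 MHz, 14.6 MHz

Frequencies that alias to 2.6 MHz are k·fs ± 2.6 MHz for integer k ≥ 0.
k=0: 2.6 MHz.
k=1: 6 MHz, 11.2 MHz.
k=2: 14.6 MHz, 19.8 MHz.
k=3: 23.2 MHz, 28.4 MHz.
Within [6.8 MHz, 16.2 MHz]: 11.2 MHz, 14.6 MHz.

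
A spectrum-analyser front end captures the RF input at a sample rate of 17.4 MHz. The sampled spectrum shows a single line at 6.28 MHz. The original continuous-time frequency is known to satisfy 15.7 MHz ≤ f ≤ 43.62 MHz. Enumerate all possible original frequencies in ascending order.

23.68 MHz, 28.52 MHz, 41.08 MHz

Frequencies that alias to 6.28 MHz are k·fs ± 6.28 MHz for integer k ≥ 0.
k=0: 6.28 MHz.
k=1: 11.12 MHz, 23.68 MHz.
k=2: 28.52 MHz, 41.08 MHz.
k=3: 45.92 MHz, 58.48 MHz.
Within [15.7 MHz, 43.62 MHz]: 23.68 MHz, 28.52 MHz, 41.08 MHz.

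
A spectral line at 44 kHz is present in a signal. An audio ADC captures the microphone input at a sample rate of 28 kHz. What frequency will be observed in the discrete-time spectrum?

44 kHz mod fs = 16 kHz.
16 kHz > fs/2 = 14 kHz, folds to fs − 16 kHz = 12 kHz.

12 kHz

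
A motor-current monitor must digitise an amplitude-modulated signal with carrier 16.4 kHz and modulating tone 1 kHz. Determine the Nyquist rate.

34.8 kHz

AM sidebands sit at fc ± fm = 15.4 kHz and 17.4 kHz.
Highest-frequency component: 17.4 kHz.
Nyquist rate = 2 × 17.4 kHz = 34.8 kHz.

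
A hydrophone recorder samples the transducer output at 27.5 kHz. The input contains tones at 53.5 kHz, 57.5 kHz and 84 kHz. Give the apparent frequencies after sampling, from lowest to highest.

1.5 kHz, 2.5 kHz

fs/2 = 13.75 kHz.
53.5 kHz mod fs = 26 kHz.
26 kHz > fs/2 = 13.75 kHz, folds to fs − 26 kHz = 1.5 kHz.
57.5 kHz mod fs = 2.5 kHz.
2.5 kHz ≤ fs/2 = 13.75 kHz, appears at 2.5 kHz.
84 kHz mod fs = 1.5 kHz.
1.5 kHz ≤ fs/2 = 13.75 kHz, appears at 1.5 kHz.
Distinct values: {1.5 kHz, 2.5 kHz}.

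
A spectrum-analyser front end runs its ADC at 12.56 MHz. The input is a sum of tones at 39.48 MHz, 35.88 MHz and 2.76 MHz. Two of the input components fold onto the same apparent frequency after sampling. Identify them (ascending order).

35.88 MHz, 39.48 MHz

fs/2 = 6.28 MHz.
39.48 MHz mod fs = 1.8 MHz.
1.8 MHz ≤ fs/2 = 6.28 MHz, appears at 1.8 MHz.
35.88 MHz mod fs = 10.76 MHz.
10.76 MHz > fs/2 = 6.28 MHz, folds to fs − 10.76 MHz = 1.8 MHz.
2.76 MHz ≤ fs/2 = 6.28 MHz, passes unchanged.
35.88 MHz and 39.48 MHz both map to 1.8 MHz.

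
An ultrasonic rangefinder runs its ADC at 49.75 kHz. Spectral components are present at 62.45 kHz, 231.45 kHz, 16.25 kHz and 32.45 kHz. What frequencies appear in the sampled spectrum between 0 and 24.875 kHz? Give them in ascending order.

fs/2 = 24.875 kHz.
62.45 kHz mod fs = 12.7 kHz.
12.7 kHz ≤ fs/2 = 24.875 kHz, appears at 12.7 kHz.
231.45 kHz mod fs = 32.45 kHz.
32.45 kHz > fs/2 = 24.875 kHz, folds to fs − 32.45 kHz = 17.3 kHz.
16.25 kHz ≤ fs/2 = 24.875 kHz, passes unchanged.
32.45 kHz > fs/2 = 24.875 kHz, folds to fs − 32.45 kHz = 17.3 kHz.
Distinct values: {12.7 kHz, 16.25 kHz, 17.3 kHz}.

12.7 kHz, 16.25 kHz, 17.3 kHz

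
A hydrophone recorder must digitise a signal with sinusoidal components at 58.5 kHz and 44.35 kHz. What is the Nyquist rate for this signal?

117 kHz

Highest-frequency component: 58.5 kHz.
Nyquist rate = 2 × 58.5 kHz = 117 kHz.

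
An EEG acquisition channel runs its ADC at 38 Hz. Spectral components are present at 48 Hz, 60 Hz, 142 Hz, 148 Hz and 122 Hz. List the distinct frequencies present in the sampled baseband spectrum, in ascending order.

4 Hz, 8 Hz, 10 Hz, 16 Hz

fs/2 = 19 Hz.
48 Hz mod fs = 10 Hz.
10 Hz ≤ fs/2 = 19 Hz, appears at 10 Hz.
60 Hz mod fs = 22 Hz.
22 Hz > fs/2 = 19 Hz, folds to fs − 22 Hz = 16 Hz.
142 Hz mod fs = 28 Hz.
28 Hz > fs/2 = 19 Hz, folds to fs − 28 Hz = 10 Hz.
148 Hz mod fs = 34 Hz.
34 Hz > fs/2 = 19 Hz, folds to fs − 34 Hz = 4 Hz.
122 Hz mod fs = 8 Hz.
8 Hz ≤ fs/2 = 19 Hz, appears at 8 Hz.
Distinct values: {4 Hz, 8 Hz, 10 Hz, 16 Hz}.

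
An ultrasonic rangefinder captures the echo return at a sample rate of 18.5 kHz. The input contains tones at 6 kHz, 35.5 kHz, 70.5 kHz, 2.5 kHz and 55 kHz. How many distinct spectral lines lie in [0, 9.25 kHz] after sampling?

5

fs/2 = 9.25 kHz.
6 kHz ≤ fs/2 = 9.25 kHz, passes unchanged.
35.5 kHz mod fs = 17 kHz.
17 kHz > fs/2 = 9.25 kHz, folds to fs − 17 kHz = 1.5 kHz.
70.5 kHz mod fs = 15 kHz.
15 kHz > fs/2 = 9.25 kHz, folds to fs − 15 kHz = 3.5 kHz.
2.5 kHz ≤ fs/2 = 9.25 kHz, passes unchanged.
55 kHz mod fs = 18 kHz.
18 kHz > fs/2 = 9.25 kHz, folds to fs − 18 kHz = 0.5 kHz.
Distinct values: {0.5 kHz, 1.5 kHz, 2.5 kHz, 3.5 kHz, 6 kHz} → 5.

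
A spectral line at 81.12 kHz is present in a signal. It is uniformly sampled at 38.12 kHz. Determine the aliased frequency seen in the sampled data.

4.88 kHz

81.12 kHz mod fs = 4.88 kHz.
4.88 kHz ≤ fs/2 = 19.06 kHz, appears at 4.88 kHz.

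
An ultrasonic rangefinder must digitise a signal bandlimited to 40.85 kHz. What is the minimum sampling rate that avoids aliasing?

Nyquist rate = 2 × 40.85 kHz = 81.7 kHz.

81.7 kHz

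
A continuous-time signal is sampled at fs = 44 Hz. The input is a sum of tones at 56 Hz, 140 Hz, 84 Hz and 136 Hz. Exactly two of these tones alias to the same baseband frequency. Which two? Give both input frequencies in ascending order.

fs/2 = 22 Hz.
56 Hz mod fs = 12 Hz.
12 Hz ≤ fs/2 = 22 Hz, appears at 12 Hz.
140 Hz mod fs = 8 Hz.
8 Hz ≤ fs/2 = 22 Hz, appears at 8 Hz.
84 Hz mod fs = 40 Hz.
40 Hz > fs/2 = 22 Hz, folds to fs − 40 Hz = 4 Hz.
136 Hz mod fs = 4 Hz.
4 Hz ≤ fs/2 = 22 Hz, appears at 4 Hz.
84 Hz and 136 Hz both map to 4 Hz.

84 Hz, 136 Hz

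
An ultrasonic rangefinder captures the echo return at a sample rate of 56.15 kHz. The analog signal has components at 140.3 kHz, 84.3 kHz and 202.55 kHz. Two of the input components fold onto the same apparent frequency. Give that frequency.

fs/2 = 28.075 kHz.
140.3 kHz mod fs = 28 kHz.
28 kHz ≤ fs/2 = 28.075 kHz, appears at 28 kHz.
84.3 kHz mod fs = 28.15 kHz.
28.15 kHz > fs/2 = 28.075 kHz, folds to fs − 28.15 kHz = 28 kHz.
202.55 kHz mod fs = 34.1 kHz.
34.1 kHz > fs/2 = 28.075 kHz, folds to fs − 34.1 kHz = 22.05 kHz.
84.3 kHz and 140.3 kHz both map to 28 kHz.

28 kHz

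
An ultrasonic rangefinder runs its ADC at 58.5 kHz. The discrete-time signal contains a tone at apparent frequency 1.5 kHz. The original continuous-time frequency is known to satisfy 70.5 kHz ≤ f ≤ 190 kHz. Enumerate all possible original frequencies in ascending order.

Frequencies that alias to 1.5 kHz are k·fs ± 1.5 kHz for integer k ≥ 0.
k=0: 1.5 kHz.
k=1: 57 kHz, 60 kHz.
k=2: 115.5 kHz, 118.5 kHz.
k=3: 174 kHz, 177 kHz.
k=4: 232.5 kHz, 235.5 kHz.
Within [70.5 kHz, 190 kHz]: 115.5 kHz, 118.5 kHz, 174 kHz, 177 kHz.

115.5 kHz, 118.5 kHz, 174 kHz, 177 kHz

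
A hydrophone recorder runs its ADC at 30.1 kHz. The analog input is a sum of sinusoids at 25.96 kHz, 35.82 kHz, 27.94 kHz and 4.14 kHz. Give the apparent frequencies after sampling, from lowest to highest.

fs/2 = 15.05 kHz.
25.96 kHz > fs/2 = 15.05 kHz, folds to fs − 25.96 kHz = 4.14 kHz.
35.82 kHz mod fs = 5.72 kHz.
5.72 kHz ≤ fs/2 = 15.05 kHz, appears at 5.72 kHz.
27.94 kHz > fs/2 = 15.05 kHz, folds to fs − 27.94 kHz = 2.16 kHz.
4.14 kHz ≤ fs/2 = 15.05 kHz, passes unchanged.
Distinct values: {2.16 kHz, 4.14 kHz, 5.72 kHz}.

2.16 kHz, 4.14 kHz, 5.72 kHz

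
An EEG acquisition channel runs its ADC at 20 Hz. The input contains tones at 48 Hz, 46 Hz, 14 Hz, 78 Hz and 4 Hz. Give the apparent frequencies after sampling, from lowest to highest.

fs/2 = 10 Hz.
48 Hz mod fs = 8 Hz.
8 Hz ≤ fs/2 = 10 Hz, appears at 8 Hz.
46 Hz mod fs = 6 Hz.
6 Hz ≤ fs/2 = 10 Hz, appears at 6 Hz.
14 Hz > fs/2 = 10 Hz, folds to fs − 14 Hz = 6 Hz.
78 Hz mod fs = 18 Hz.
18 Hz > fs/2 = 10 Hz, folds to fs − 18 Hz = 2 Hz.
4 Hz ≤ fs/2 = 10 Hz, passes unchanged.
Distinct values: {2 Hz, 4 Hz, 6 Hz, 8 Hz}.

2 Hz, 4 Hz, 6 Hz, 8 Hz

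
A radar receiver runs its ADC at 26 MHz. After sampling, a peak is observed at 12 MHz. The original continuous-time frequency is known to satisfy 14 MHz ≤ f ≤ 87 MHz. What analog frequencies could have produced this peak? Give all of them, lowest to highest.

14 MHz, 38 MHz, 40 MHz, 64 MHz, 66 MHz

Frequencies that alias to 12 MHz are k·fs ± 12 MHz for integer k ≥ 0.
k=0: 12 MHz.
k=1: 14 MHz, 38 MHz.
k=2: 40 MHz, 64 MHz.
k=3: 66 MHz, 90 MHz.
k=4: 92 MHz, 116 MHz.
Within [14 MHz, 87 MHz]: 14 MHz, 38 MHz, 40 MHz, 64 MHz, 66 MHz.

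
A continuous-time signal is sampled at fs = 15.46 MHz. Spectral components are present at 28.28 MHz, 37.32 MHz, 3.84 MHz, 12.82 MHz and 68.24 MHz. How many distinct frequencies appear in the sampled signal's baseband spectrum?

3

fs/2 = 7.73 MHz.
28.28 MHz mod fs = 12.82 MHz.
12.82 MHz > fs/2 = 7.73 MHz, folds to fs − 12.82 MHz = 2.64 MHz.
37.32 MHz mod fs = 6.4 MHz.
6.4 MHz ≤ fs/2 = 7.73 MHz, appears at 6.4 MHz.
3.84 MHz ≤ fs/2 = 7.73 MHz, passes unchanged.
12.82 MHz > fs/2 = 7.73 MHz, folds to fs − 12.82 MHz = 2.64 MHz.
68.24 MHz mod fs = 6.4 MHz.
6.4 MHz ≤ fs/2 = 7.73 MHz, appears at 6.4 MHz.
Distinct values: {2.64 MHz, 3.84 MHz, 6.4 MHz} → 3.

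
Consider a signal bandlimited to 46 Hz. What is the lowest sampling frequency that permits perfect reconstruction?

92 Hz

Nyquist rate = 2 × 46 Hz = 92 Hz.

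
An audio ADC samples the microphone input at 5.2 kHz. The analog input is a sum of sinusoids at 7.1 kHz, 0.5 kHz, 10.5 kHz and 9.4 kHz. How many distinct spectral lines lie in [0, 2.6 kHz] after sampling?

fs/2 = 2.6 kHz.
7.1 kHz mod fs = 1.9 kHz.
1.9 kHz ≤ fs/2 = 2.6 kHz, appears at 1.9 kHz.
0.5 kHz ≤ fs/2 = 2.6 kHz, passes unchanged.
10.5 kHz mod fs = 0.1 kHz.
0.1 kHz ≤ fs/2 = 2.6 kHz, appears at 0.1 kHz.
9.4 kHz mod fs = 4.2 kHz.
4.2 kHz > fs/2 = 2.6 kHz, folds to fs − 4.2 kHz = 1 kHz.
Distinct values: {0.1 kHz, 0.5 kHz, 1 kHz, 1.9 kHz} → 4.

4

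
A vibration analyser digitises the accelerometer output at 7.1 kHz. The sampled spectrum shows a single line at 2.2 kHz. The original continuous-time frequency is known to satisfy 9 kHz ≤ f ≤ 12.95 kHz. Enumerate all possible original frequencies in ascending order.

9.3 kHz, 12 kHz

Frequencies that alias to 2.2 kHz are k·fs ± 2.2 kHz for integer k ≥ 0.
k=0: 2.2 kHz.
k=1: 4.9 kHz, 9.3 kHz.
k=2: 12 kHz, 16.4 kHz.
k=3: 19.1 kHz, 23.5 kHz.
Within [9 kHz, 12.95 kHz]: 9.3 kHz, 12 kHz.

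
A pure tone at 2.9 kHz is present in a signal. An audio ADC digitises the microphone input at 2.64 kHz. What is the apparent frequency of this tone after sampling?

2.9 kHz mod fs = 0.26 kHz.
0.26 kHz ≤ fs/2 = 1.32 kHz, appears at 0.26 kHz.

0.26 kHz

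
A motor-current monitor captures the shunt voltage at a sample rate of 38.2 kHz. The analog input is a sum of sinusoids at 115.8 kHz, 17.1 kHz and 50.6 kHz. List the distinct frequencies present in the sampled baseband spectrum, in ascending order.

1.2 kHz, 12.4 kHz, 17.1 kHz

fs/2 = 19.1 kHz.
115.8 kHz mod fs = 1.2 kHz.
1.2 kHz ≤ fs/2 = 19.1 kHz, appears at 1.2 kHz.
17.1 kHz ≤ fs/2 = 19.1 kHz, passes unchanged.
50.6 kHz mod fs = 12.4 kHz.
12.4 kHz ≤ fs/2 = 19.1 kHz, appears at 12.4 kHz.
Distinct values: {1.2 kHz, 12.4 kHz, 17.1 kHz}.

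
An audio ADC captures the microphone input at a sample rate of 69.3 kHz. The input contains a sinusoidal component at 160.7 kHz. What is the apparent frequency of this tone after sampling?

22.1 kHz

160.7 kHz mod fs = 22.1 kHz.
22.1 kHz ≤ fs/2 = 34.65 kHz, appears at 22.1 kHz.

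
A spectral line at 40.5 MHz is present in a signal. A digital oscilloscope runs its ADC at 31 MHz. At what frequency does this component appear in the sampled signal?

9.5 MHz

40.5 MHz mod fs = 9.5 MHz.
9.5 MHz ≤ fs/2 = 15.5 MHz, appears at 9.5 MHz.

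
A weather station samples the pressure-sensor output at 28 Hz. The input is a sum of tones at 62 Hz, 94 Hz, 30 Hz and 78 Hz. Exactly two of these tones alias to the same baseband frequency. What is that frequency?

6 Hz

fs/2 = 14 Hz.
62 Hz mod fs = 6 Hz.
6 Hz ≤ fs/2 = 14 Hz, appears at 6 Hz.
94 Hz mod fs = 10 Hz.
10 Hz ≤ fs/2 = 14 Hz, appears at 10 Hz.
30 Hz mod fs = 2 Hz.
2 Hz ≤ fs/2 = 14 Hz, appears at 2 Hz.
78 Hz mod fs = 22 Hz.
22 Hz > fs/2 = 14 Hz, folds to fs − 22 Hz = 6 Hz.
62 Hz and 78 Hz both map to 6 Hz.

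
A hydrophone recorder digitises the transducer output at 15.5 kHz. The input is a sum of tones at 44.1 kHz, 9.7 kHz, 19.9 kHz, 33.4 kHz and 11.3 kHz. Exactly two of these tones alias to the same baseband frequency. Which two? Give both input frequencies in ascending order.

33.4 kHz, 44.1 kHz

fs/2 = 7.75 kHz.
44.1 kHz mod fs = 13.1 kHz.
13.1 kHz > fs/2 = 7.75 kHz, folds to fs − 13.1 kHz = 2.4 kHz.
9.7 kHz > fs/2 = 7.75 kHz, folds to fs − 9.7 kHz = 5.8 kHz.
19.9 kHz mod fs = 4.4 kHz.
4.4 kHz ≤ fs/2 = 7.75 kHz, appears at 4.4 kHz.
33.4 kHz mod fs = 2.4 kHz.
2.4 kHz ≤ fs/2 = 7.75 kHz, appears at 2.4 kHz.
11.3 kHz > fs/2 = 7.75 kHz, folds to fs − 11.3 kHz = 4.2 kHz.
33.4 kHz and 44.1 kHz both map to 2.4 kHz.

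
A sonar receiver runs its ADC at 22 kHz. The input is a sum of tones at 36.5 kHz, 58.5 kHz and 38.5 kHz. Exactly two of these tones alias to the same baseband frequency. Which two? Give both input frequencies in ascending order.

36.5 kHz, 58.5 kHz

fs/2 = 11 kHz.
36.5 kHz mod fs = 14.5 kHz.
14.5 kHz > fs/2 = 11 kHz, folds to fs − 14.5 kHz = 7.5 kHz.
58.5 kHz mod fs = 14.5 kHz.
14.5 kHz > fs/2 = 11 kHz, folds to fs − 14.5 kHz = 7.5 kHz.
38.5 kHz mod fs = 16.5 kHz.
16.5 kHz > fs/2 = 11 kHz, folds to fs − 16.5 kHz = 5.5 kHz.
36.5 kHz and 58.5 kHz both map to 7.5 kHz.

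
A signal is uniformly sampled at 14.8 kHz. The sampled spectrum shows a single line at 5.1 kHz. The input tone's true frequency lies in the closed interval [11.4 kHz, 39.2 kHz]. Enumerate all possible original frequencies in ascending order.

19.9 kHz, 24.5 kHz, 34.7 kHz

Frequencies that alias to 5.1 kHz are k·fs ± 5.1 kHz for integer k ≥ 0.
k=0: 5.1 kHz.
k=1: 9.7 kHz, 19.9 kHz.
k=2: 24.5 kHz, 34.7 kHz.
k=3: 39.3 kHz, 49.5 kHz.
Within [11.4 kHz, 39.2 kHz]: 19.9 kHz, 24.5 kHz, 34.7 kHz.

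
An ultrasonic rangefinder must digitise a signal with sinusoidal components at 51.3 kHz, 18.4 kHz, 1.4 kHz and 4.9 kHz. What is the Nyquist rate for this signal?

102.6 kHz

Highest-frequency component: 51.3 kHz.
Nyquist rate = 2 × 51.3 kHz = 102.6 kHz.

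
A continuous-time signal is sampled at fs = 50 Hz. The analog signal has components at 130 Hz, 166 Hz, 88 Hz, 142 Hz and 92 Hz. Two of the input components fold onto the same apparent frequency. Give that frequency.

fs/2 = 25 Hz.
130 Hz mod fs = 30 Hz.
30 Hz > fs/2 = 25 Hz, folds to fs − 30 Hz = 20 Hz.
166 Hz mod fs = 16 Hz.
16 Hz ≤ fs/2 = 25 Hz, appears at 16 Hz.
88 Hz mod fs = 38 Hz.
38 Hz > fs/2 = 25 Hz, folds to fs − 38 Hz = 12 Hz.
142 Hz mod fs = 42 Hz.
42 Hz > fs/2 = 25 Hz, folds to fs − 42 Hz = 8 Hz.
92 Hz mod fs = 42 Hz.
42 Hz > fs/2 = 25 Hz, folds to fs − 42 Hz = 8 Hz.
92 Hz and 142 Hz both map to 8 Hz.

8 Hz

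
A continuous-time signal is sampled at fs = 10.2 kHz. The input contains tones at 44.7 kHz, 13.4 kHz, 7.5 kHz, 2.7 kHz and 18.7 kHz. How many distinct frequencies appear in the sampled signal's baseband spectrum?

fs/2 = 5.1 kHz.
44.7 kHz mod fs = 3.9 kHz.
3.9 kHz ≤ fs/2 = 5.1 kHz, appears at 3.9 kHz.
13.4 kHz mod fs = 3.2 kHz.
3.2 kHz ≤ fs/2 = 5.1 kHz, appears at 3.2 kHz.
7.5 kHz > fs/2 = 5.1 kHz, folds to fs − 7.5 kHz = 2.7 kHz.
2.7 kHz ≤ fs/2 = 5.1 kHz, passes unchanged.
18.7 kHz mod fs = 8.5 kHz.
8.5 kHz > fs/2 = 5.1 kHz, folds to fs − 8.5 kHz = 1.7 kHz.
Distinct values: {1.7 kHz, 2.7 kHz, 3.2 kHz, 3.9 kHz} → 4.

4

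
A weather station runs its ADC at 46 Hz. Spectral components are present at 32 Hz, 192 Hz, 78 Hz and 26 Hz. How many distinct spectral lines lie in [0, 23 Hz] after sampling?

fs/2 = 23 Hz.
32 Hz > fs/2 = 23 Hz, folds to fs − 32 Hz = 14 Hz.
192 Hz mod fs = 8 Hz.
8 Hz ≤ fs/2 = 23 Hz, appears at 8 Hz.
78 Hz mod fs = 32 Hz.
32 Hz > fs/2 = 23 Hz, folds to fs − 32 Hz = 14 Hz.
26 Hz > fs/2 = 23 Hz, folds to fs − 26 Hz = 20 Hz.
Distinct values: {8 Hz, 14 Hz, 20 Hz} → 3.

3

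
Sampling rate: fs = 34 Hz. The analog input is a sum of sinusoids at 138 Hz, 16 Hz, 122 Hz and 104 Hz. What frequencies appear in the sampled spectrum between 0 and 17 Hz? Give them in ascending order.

fs/2 = 17 Hz.
138 Hz mod fs = 2 Hz.
2 Hz ≤ fs/2 = 17 Hz, appears at 2 Hz.
16 Hz ≤ fs/2 = 17 Hz, passes unchanged.
122 Hz mod fs = 20 Hz.
20 Hz > fs/2 = 17 Hz, folds to fs − 20 Hz = 14 Hz.
104 Hz mod fs = 2 Hz.
2 Hz ≤ fs/2 = 17 Hz, appears at 2 Hz.
Distinct values: {2 Hz, 14 Hz, 16 Hz}.

2 Hz, 14 Hz, 16 Hz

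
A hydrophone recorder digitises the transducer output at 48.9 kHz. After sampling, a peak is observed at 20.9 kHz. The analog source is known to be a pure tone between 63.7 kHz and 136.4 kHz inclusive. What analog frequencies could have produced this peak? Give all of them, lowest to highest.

Frequencies that alias to 20.9 kHz are k·fs ± 20.9 kHz for integer k ≥ 0.
k=0: 20.9 kHz.
k=1: 28 kHz, 69.8 kHz.
k=2: 76.9 kHz, 118.7 kHz.
k=3: 125.8 kHz, 167.6 kHz.
k=4: 174.7 kHz, 216.5 kHz.
Within [63.7 kHz, 136.4 kHz]: 69.8 kHz, 76.9 kHz, 118.7 kHz, 125.8 kHz.

69.8 kHz, 76.9 kHz, 118.7 kHz, 125.8 kHz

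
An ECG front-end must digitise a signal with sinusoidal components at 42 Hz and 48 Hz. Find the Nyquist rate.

Highest-frequency component: 48 Hz.
Nyquist rate = 2 × 48 Hz = 96 Hz.

96 Hz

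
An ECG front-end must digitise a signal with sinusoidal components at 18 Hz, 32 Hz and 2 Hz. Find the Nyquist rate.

64 Hz

Highest-frequency component: 32 Hz.
Nyquist rate = 2 × 32 Hz = 64 Hz.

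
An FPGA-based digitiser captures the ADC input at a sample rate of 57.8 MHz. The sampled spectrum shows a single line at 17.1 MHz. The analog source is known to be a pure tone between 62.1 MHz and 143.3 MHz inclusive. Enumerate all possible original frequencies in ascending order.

Frequencies that alias to 17.1 MHz are k·fs ± 17.1 MHz for integer k ≥ 0.
k=0: 17.1 MHz.
k=1: 40.7 MHz, 74.9 MHz.
k=2: 98.5 MHz, 132.7 MHz.
k=3: 156.3 MHz, 190.5 MHz.
Within [62.1 MHz, 143.3 MHz]: 74.9 MHz, 98.5 MHz, 132.7 MHz.

74.9 MHz, 98.5 MHz, 132.7 MHz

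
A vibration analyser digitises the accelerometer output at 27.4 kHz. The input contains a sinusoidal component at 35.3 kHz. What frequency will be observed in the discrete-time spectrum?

35.3 kHz mod fs = 7.9 kHz.
7.9 kHz ≤ fs/2 = 13.7 kHz, appears at 7.9 kHz.

7.9 kHz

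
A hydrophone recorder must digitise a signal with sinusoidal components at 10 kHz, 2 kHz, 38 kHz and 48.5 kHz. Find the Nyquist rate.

97 kHz

Highest-frequency component: 48.5 kHz.
Nyquist rate = 2 × 48.5 kHz = 97 kHz.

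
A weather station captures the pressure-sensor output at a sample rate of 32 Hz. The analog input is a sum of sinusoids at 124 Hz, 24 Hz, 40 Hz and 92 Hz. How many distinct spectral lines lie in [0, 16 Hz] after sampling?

fs/2 = 16 Hz.
124 Hz mod fs = 28 Hz.
28 Hz > fs/2 = 16 Hz, folds to fs − 28 Hz = 4 Hz.
24 Hz > fs/2 = 16 Hz, folds to fs − 24 Hz = 8 Hz.
40 Hz mod fs = 8 Hz.
8 Hz ≤ fs/2 = 16 Hz, appears at 8 Hz.
92 Hz mod fs = 28 Hz.
28 Hz > fs/2 = 16 Hz, folds to fs − 28 Hz = 4 Hz.
Distinct values: {4 Hz, 8 Hz} → 2.

2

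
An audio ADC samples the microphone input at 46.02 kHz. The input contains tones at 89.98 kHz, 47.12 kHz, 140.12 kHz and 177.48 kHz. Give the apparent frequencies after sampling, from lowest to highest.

fs/2 = 23.01 kHz.
89.98 kHz mod fs = 43.96 kHz.
43.96 kHz > fs/2 = 23.01 kHz, folds to fs − 43.96 kHz = 2.06 kHz.
47.12 kHz mod fs = 1.1 kHz.
1.1 kHz ≤ fs/2 = 23.01 kHz, appears at 1.1 kHz.
140.12 kHz mod fs = 2.06 kHz.
2.06 kHz ≤ fs/2 = 23.01 kHz, appears at 2.06 kHz.
177.48 kHz mod fs = 39.42 kHz.
39.42 kHz > fs/2 = 23.01 kHz, folds to fs − 39.42 kHz = 6.6 kHz.
Distinct values: {1.1 kHz, 2.06 kHz, 6.6 kHz}.

1.1 kHz, 2.06 kHz, 6.6 kHz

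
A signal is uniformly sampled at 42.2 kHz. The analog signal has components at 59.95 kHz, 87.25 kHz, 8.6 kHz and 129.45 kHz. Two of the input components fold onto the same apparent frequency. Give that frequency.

2.85 kHz

fs/2 = 21.1 kHz.
59.95 kHz mod fs = 17.75 kHz.
17.75 kHz ≤ fs/2 = 21.1 kHz, appears at 17.75 kHz.
87.25 kHz mod fs = 2.85 kHz.
2.85 kHz ≤ fs/2 = 21.1 kHz, appears at 2.85 kHz.
8.6 kHz ≤ fs/2 = 21.1 kHz, passes unchanged.
129.45 kHz mod fs = 2.85 kHz.
2.85 kHz ≤ fs/2 = 21.1 kHz, appears at 2.85 kHz.
87.25 kHz and 129.45 kHz both map to 2.85 kHz.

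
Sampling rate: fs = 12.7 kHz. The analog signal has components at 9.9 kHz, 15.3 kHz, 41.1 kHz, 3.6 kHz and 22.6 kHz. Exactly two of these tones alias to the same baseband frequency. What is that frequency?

2.8 kHz

fs/2 = 6.35 kHz.
9.9 kHz > fs/2 = 6.35 kHz, folds to fs − 9.9 kHz = 2.8 kHz.
15.3 kHz mod fs = 2.6 kHz.
2.6 kHz ≤ fs/2 = 6.35 kHz, appears at 2.6 kHz.
41.1 kHz mod fs = 3 kHz.
3 kHz ≤ fs/2 = 6.35 kHz, appears at 3 kHz.
3.6 kHz ≤ fs/2 = 6.35 kHz, passes unchanged.
22.6 kHz mod fs = 9.9 kHz.
9.9 kHz > fs/2 = 6.35 kHz, folds to fs − 9.9 kHz = 2.8 kHz.
9.9 kHz and 22.6 kHz both map to 2.8 kHz.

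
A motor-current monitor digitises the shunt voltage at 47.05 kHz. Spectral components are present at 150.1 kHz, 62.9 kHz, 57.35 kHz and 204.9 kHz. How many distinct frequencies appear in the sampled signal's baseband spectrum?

4

fs/2 = 23.525 kHz.
150.1 kHz mod fs = 8.95 kHz.
8.95 kHz ≤ fs/2 = 23.525 kHz, appears at 8.95 kHz.
62.9 kHz mod fs = 15.85 kHz.
15.85 kHz ≤ fs/2 = 23.525 kHz, appears at 15.85 kHz.
57.35 kHz mod fs = 10.3 kHz.
10.3 kHz ≤ fs/2 = 23.525 kHz, appears at 10.3 kHz.
204.9 kHz mod fs = 16.7 kHz.
16.7 kHz ≤ fs/2 = 23.525 kHz, appears at 16.7 kHz.
Distinct values: {8.95 kHz, 10.3 kHz, 15.85 kHz, 16.7 kHz} → 4.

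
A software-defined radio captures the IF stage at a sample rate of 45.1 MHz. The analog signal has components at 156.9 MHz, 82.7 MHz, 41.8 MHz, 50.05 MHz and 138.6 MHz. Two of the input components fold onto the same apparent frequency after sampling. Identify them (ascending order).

fs/2 = 22.55 MHz.
156.9 MHz mod fs = 21.6 MHz.
21.6 MHz ≤ fs/2 = 22.55 MHz, appears at 21.6 MHz.
82.7 MHz mod fs = 37.6 MHz.
37.6 MHz > fs/2 = 22.55 MHz, folds to fs − 37.6 MHz = 7.5 MHz.
41.8 MHz > fs/2 = 22.55 MHz, folds to fs − 41.8 MHz = 3.3 MHz.
50.05 MHz mod fs = 4.95 MHz.
4.95 MHz ≤ fs/2 = 22.55 MHz, appears at 4.95 MHz.
138.6 MHz mod fs = 3.3 MHz.
3.3 MHz ≤ fs/2 = 22.55 MHz, appears at 3.3 MHz.
41.8 MHz and 138.6 MHz both map to 3.3 MHz.

41.8 MHz, 138.6 MHz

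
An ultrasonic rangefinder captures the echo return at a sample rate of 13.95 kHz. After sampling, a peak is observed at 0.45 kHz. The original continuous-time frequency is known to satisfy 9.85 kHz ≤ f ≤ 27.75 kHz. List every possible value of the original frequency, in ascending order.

13.5 kHz, 14.4 kHz, 27.45 kHz

Frequencies that alias to 0.45 kHz are k·fs ± 0.45 kHz for integer k ≥ 0.
k=0: 0.45 kHz.
k=1: 13.5 kHz, 14.4 kHz.
k=2: 27.45 kHz, 28.35 kHz.
k=3: 41.4 kHz, 42.3 kHz.
Within [9.85 kHz, 27.75 kHz]: 13.5 kHz, 14.4 kHz, 27.45 kHz.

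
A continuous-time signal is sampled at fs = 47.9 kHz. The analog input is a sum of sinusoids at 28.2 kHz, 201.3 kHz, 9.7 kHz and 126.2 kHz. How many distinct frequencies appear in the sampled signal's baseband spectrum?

3

fs/2 = 23.95 kHz.
28.2 kHz > fs/2 = 23.95 kHz, folds to fs − 28.2 kHz = 19.7 kHz.
201.3 kHz mod fs = 9.7 kHz.
9.7 kHz ≤ fs/2 = 23.95 kHz, appears at 9.7 kHz.
9.7 kHz ≤ fs/2 = 23.95 kHz, passes unchanged.
126.2 kHz mod fs = 30.4 kHz.
30.4 kHz > fs/2 = 23.95 kHz, folds to fs − 30.4 kHz = 17.5 kHz.
Distinct values: {9.7 kHz, 17.5 kHz, 19.7 kHz} → 3.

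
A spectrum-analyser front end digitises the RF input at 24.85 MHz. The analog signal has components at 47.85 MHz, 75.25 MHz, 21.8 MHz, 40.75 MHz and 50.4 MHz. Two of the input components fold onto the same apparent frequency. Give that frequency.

fs/2 = 12.425 MHz.
47.85 MHz mod fs = 23 MHz.
23 MHz > fs/2 = 12.425 MHz, folds to fs − 23 MHz = 1.85 MHz.
75.25 MHz mod fs = 0.7 MHz.
0.7 MHz ≤ fs/2 = 12.425 MHz, appears at 0.7 MHz.
21.8 MHz > fs/2 = 12.425 MHz, folds to fs − 21.8 MHz = 3.05 MHz.
40.75 MHz mod fs = 15.9 MHz.
15.9 MHz > fs/2 = 12.425 MHz, folds to fs − 15.9 MHz = 8.95 MHz.
50.4 MHz mod fs = 0.7 MHz.
0.7 MHz ≤ fs/2 = 12.425 MHz, appears at 0.7 MHz.
50.4 MHz and 75.25 MHz both map to 0.7 MHz.

0.7 MHz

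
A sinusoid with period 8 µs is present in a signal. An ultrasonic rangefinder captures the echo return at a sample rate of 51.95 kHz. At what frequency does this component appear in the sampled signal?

21.1 kHz

T = 8 µs → f = 1/T = 125 kHz.
125 kHz mod fs = 21.1 kHz.
21.1 kHz ≤ fs/2 = 25.975 kHz, appears at 21.1 kHz.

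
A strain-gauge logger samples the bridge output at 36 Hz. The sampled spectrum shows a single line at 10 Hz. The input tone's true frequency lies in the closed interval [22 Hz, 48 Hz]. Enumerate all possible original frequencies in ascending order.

26 Hz, 46 Hz

Frequencies that alias to 10 Hz are k·fs ± 10 Hz for integer k ≥ 0.
k=0: 10 Hz.
k=1: 26 Hz, 46 Hz.
k=2: 62 Hz, 82 Hz.
Within [22 Hz, 48 Hz]: 26 Hz, 46 Hz.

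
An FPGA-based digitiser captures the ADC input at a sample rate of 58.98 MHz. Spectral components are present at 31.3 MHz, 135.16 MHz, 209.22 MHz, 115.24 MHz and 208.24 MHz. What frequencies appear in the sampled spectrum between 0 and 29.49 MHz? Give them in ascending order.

2.72 MHz, 17.2 MHz, 26.7 MHz, 27.68 MHz

fs/2 = 29.49 MHz.
31.3 MHz > fs/2 = 29.49 MHz, folds to fs − 31.3 MHz = 27.68 MHz.
135.16 MHz mod fs = 17.2 MHz.
17.2 MHz ≤ fs/2 = 29.49 MHz, appears at 17.2 MHz.
209.22 MHz mod fs = 32.28 MHz.
32.28 MHz > fs/2 = 29.49 MHz, folds to fs − 32.28 MHz = 26.7 MHz.
115.24 MHz mod fs = 56.26 MHz.
56.26 MHz > fs/2 = 29.49 MHz, folds to fs − 56.26 MHz = 2.72 MHz.
208.24 MHz mod fs = 31.3 MHz.
31.3 MHz > fs/2 = 29.49 MHz, folds to fs − 31.3 MHz = 27.68 MHz.
Distinct values: {2.72 MHz, 17.2 MHz, 26.7 MHz, 27.68 MHz}.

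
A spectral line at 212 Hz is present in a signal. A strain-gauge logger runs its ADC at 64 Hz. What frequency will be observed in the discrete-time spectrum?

20 Hz

212 Hz mod fs = 20 Hz.
20 Hz ≤ fs/2 = 32 Hz, appears at 20 Hz.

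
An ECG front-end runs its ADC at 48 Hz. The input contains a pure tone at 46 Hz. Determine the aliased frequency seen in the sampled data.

46 Hz > fs/2 = 24 Hz, folds to fs − 46 Hz = 2 Hz.

2 Hz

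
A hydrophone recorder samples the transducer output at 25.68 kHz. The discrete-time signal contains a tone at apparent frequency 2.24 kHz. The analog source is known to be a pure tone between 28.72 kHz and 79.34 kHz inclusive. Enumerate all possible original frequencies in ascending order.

Frequencies that alias to 2.24 kHz are k·fs ± 2.24 kHz for integer k ≥ 0.
k=0: 2.24 kHz.
k=1: 23.44 kHz, 27.92 kHz.
k=2: 49.12 kHz, 53.6 kHz.
k=3: 74.8 kHz, 79.28 kHz.
k=4: 100.48 kHz, 104.96 kHz.
Within [28.72 kHz, 79.34 kHz]: 49.12 kHz, 53.6 kHz, 74.8 kHz, 79.28 kHz.

49.12 kHz, 53.6 kHz, 74.8 kHz, 79.28 kHz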